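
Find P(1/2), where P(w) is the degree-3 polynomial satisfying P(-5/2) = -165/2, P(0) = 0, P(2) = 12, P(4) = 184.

-3/2

L_0(1/2) = (1/2)·(-3/2)·(-7/2)/[(-5/2)·(-9/2)·(-13/2)] = -7/195
L_1(1/2) = (3)·(-3/2)·(-7/2)/[(5/2)·(-2)·(-4)] = 63/80
L_2(1/2) = (3)·(1/2)·(-7/2)/[(9/2)·(2)·(-2)] = 7/24
L_3(1/2) = (3)·(1/2)·(-3/2)/[(13/2)·(4)·(2)] = -9/208
Sum: (-165/2)·(-7/195) + 0 + 12·(7/24) + 184·(-9/208) = -3/2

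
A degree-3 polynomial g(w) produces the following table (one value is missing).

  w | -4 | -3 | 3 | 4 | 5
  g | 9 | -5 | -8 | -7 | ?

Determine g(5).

The 4 known values determine g uniquely (degree ≤ 3).
Evaluate each Lagrange basis at w = 5:
L_0(5) = (8)·(2)·(1)/[(-1)·(-7)·(-8)] = -2/7
L_1(5) = (9)·(2)·(1)/[(1)·(-6)·(-7)] = 3/7
L_2(5) = (9)·(8)·(1)/[(7)·(6)·(-1)] = -12/7
L_3(5) = (9)·(8)·(2)/[(8)·(7)·(1)] = 18/7
Sum: 9·(-2/7) + (-5)·(3/7) + (-8)·(-12/7) + (-7)·(18/7) = -9

-9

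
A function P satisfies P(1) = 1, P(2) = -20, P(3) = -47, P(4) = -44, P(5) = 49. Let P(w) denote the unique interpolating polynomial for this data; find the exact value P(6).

316

Using Newton's divided-difference form:
P[1,2] = (-20 - 1) / (2 - 1) = -21
P[2,3] = (-47 - (-20)) / (3 - 2) = -27
P[3,4] = (-44 - (-47)) / (4 - 3) = 3
P[4,5] = (49 - (-44)) / (5 - 4) = 93
P[1,2,3] = (-27 - (-21)) / (3 - 1) = -3
P[2,3,4] = (3 - (-27)) / (4 - 2) = 15
P[3,4,5] = (93 - 3) / (5 - 3) = 45
P[1,2,3,4] = (15 - (-3)) / (4 - 1) = 6
P[2,3,4,5] = (45 - 15) / (5 - 2) = 10
P[1,2,3,4,5] = (10 - 6) / (5 - 1) = 1
P(6) = 1 + (-21)·(5) + (-3)·(5)·(4) + 6·(5)·(4)·(3) + 1·(5)·(4)·(3)·(2) = 316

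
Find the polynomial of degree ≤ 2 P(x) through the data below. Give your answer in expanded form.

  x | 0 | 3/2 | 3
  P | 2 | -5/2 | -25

P(x) = -4x^2 + 3x + 2

L_0(x) = (x - 3/2)(x - 3) / [9/2] = (2/9)x^2 - x + 1
L_1(x) = x(x - 3) / [-9/4] = -(4/9)x^2 + (4/3)x
L_2(x) = x(x - 3/2) / [9/2] = (2/9)x^2 - (1/3)x
P(x) = 2·L_0 + (-5/2)·L_1 + (-25)·L_2
  2·L_0(x) = (4/9)x^2 - 2x + 2
  (-5/2)·L_1(x) = (10/9)x^2 - (10/3)x
  (-25)·L_2(x) = -(50/9)x^2 + (25/3)x
Adding term by term: -4x^2 + 3x + 2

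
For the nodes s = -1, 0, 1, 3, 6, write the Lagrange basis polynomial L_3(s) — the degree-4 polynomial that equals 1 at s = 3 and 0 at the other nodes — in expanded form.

L_3(s) = -(1/72)s^4 + (1/12)s^3 + (1/72)s^2 - (1/12)s

L_3(s) = (s + 1)s(s - 1)(s - 6) / [(4)·(3)·(2)·(-3)]
       = (s^4 - 6s^3 - s^2 + 6s) / (-72)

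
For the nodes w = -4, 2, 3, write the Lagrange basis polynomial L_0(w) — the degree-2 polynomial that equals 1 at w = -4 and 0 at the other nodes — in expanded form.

L_0(w) = (1/42)w^2 - (5/42)w + 1/7

L_0(w) = (w - 2)(w - 3) / [(-6)·(-7)]
       = (w^2 - 5w + 6) / (42)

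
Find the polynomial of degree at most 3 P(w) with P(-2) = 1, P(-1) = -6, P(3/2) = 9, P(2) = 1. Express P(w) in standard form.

P(w) = -(58/21)w^3 - (3/7)w^2 + (232/21)w + 19/7

Newton's divided differences:
P[-2,-1] = (-6 - 1) / (-1 - (-2)) = -7
P[-1,3/2] = (9 - (-6)) / (3/2 - (-1)) = 6
P[3/2,2] = (1 - 9) / (2 - 3/2) = -16
P[-2,-1,3/2] = (6 - (-7)) / (3/2 - (-2)) = 26/7
P[-1,3/2,2] = (-16 - 6) / (2 - (-1)) = -22/3
P[-2,-1,3/2,2] = (-22/3 - 26/7) / (2 - (-2)) = -58/21
P(w) = 1 + (-7)·(w + 2) + (26/7)·(w + 2)(w + 1) + (-58/21)·(w + 2)(w + 1)(w - 3/2)
Expanding: P(w) = -(58/21)w^3 - (3/7)w^2 + (232/21)w + 19/7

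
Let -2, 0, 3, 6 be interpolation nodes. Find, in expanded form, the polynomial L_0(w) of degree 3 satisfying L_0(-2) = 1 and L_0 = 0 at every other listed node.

L_0(w) = -(1/80)w^3 + (9/80)w^2 - (9/40)w

L_0(w) = w(w - 3)(w - 6) / [(-2)·(-5)·(-8)]
       = (w^3 - 9w^2 + 18w) / (-80)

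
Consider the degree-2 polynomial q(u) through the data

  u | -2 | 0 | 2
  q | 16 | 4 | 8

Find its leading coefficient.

2

Build the Lagrange basis polynomials:
L_0(u) = u(u - 2) / [8] = (1/8)u^2 - (1/4)u
L_1(u) = (u + 2)(u - 2) / [-4] = -(1/4)u^2 + 1
L_2(u) = (u + 2)u / [8] = (1/8)u^2 + (1/4)u
q(u) = 16·L_0 + 4·L_1 + 8·L_2
Only the coefficient of u^2 is needed; take it from each L_i and combine:
16·(1/8) + 4·(-1/4) + 8·(1/8) = 2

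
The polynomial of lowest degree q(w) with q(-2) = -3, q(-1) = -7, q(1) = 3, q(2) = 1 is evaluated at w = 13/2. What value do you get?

-1253/4

Using Newton's divided-difference form:
q[-2,-1] = (-7 - (-3)) / (-1 - (-2)) = -4
q[-1,1] = (3 - (-7)) / (1 - (-1)) = 5
q[1,2] = (1 - 3) / (2 - 1) = -2
q[-2,-1,1] = (5 - (-4)) / (1 - (-2)) = 3
q[-1,1,2] = (-2 - 5) / (2 - (-1)) = -7/3
q[-2,-1,1,2] = (-7/3 - 3) / (2 - (-2)) = -4/3
q(13/2) = -3 + (-4)·(17/2) + 3·(17/2)·(15/2) + (-4/3)·(17/2)·(15/2)·(11/2) = -1253/4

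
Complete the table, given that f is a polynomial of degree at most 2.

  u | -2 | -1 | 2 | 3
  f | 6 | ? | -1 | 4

The 3 known values determine f uniquely (degree ≤ 2).
Evaluate each Lagrange basis at u = -1:
L_0(-1) = (-3)·(-4)/[(-4)·(-5)] = 3/5
L_1(-1) = (1)·(-4)/[(4)·(-1)] = 1
L_2(-1) = (1)·(-3)/[(5)·(1)] = -3/5
Sum: 6·(3/5) + (-1)·(1) + 4·(-3/5) = 1/5

1/5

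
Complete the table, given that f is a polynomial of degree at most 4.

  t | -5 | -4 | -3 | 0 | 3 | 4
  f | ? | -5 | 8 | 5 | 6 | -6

The 5 known values determine f uniquely (degree ≤ 4).
Evaluate each Lagrange basis at t = -5:
L_0(-5) = (-2)·(-5)·(-8)·(-9)/[(-1)·(-4)·(-7)·(-8)] = 45/14
L_1(-5) = (-1)·(-5)·(-8)·(-9)/[(1)·(-3)·(-6)·(-7)] = -20/7
L_2(-5) = (-1)·(-2)·(-8)·(-9)/[(4)·(3)·(-3)·(-4)] = 1
L_3(-5) = (-1)·(-2)·(-5)·(-9)/[(7)·(6)·(3)·(-1)] = -5/7
L_4(-5) = (-1)·(-2)·(-5)·(-8)/[(8)·(7)·(4)·(1)] = 5/14
Sum: (-5)·(45/14) + 8·(-20/7) + 5·(1) + 6·(-5/7) + (-6)·(5/14) = -565/14

-565/14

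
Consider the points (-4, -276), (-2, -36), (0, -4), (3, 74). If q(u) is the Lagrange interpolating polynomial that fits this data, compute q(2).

Evaluate each Lagrange basis at u = 2:
L_0(2) = (4)·(2)·(-1)/[(-2)·(-4)·(-7)] = 1/7
L_1(2) = (6)·(2)·(-1)/[(2)·(-2)·(-5)] = -3/5
L_2(2) = (6)·(4)·(-1)/[(4)·(2)·(-3)] = 1
L_3(2) = (6)·(4)·(2)/[(7)·(5)·(3)] = 16/35
Sum: (-276)·(1/7) + (-36)·(-3/5) + (-4)·(1) + 74·(16/35) = 12

12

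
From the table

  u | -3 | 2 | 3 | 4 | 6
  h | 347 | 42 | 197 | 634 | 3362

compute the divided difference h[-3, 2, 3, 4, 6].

h[-3,2] = (42 - 347) / (2 - (-3)) = -61
h[2,3] = (197 - 42) / (3 - 2) = 155
h[3,4] = (634 - 197) / (4 - 3) = 437
h[4,6] = (3362 - 634) / (6 - 4) = 1364
h[-3,2,3] = (155 - (-61)) / (3 - (-3)) = 36
h[2,3,4] = (437 - 155) / (4 - 2) = 141
h[3,4,6] = (1364 - 437) / (6 - 3) = 309
h[-3,2,3,4] = (141 - 36) / (4 - (-3)) = 15
h[2,3,4,6] = (309 - 141) / (6 - 2) = 42
h[-3,2,3,4,6] = (42 - 15) / (6 - (-3)) = 3

3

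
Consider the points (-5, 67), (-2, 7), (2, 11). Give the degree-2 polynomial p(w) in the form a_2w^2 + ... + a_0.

p(w) = 3w^2 + w - 3

L_0(w) = (w + 2)(w - 2) / [21] = (1/21)w^2 - 4/21
L_1(w) = (w + 5)(w - 2) / [-12] = -(1/12)w^2 - (1/4)w + 5/6
L_2(w) = (w + 5)(w + 2) / [28] = (1/28)w^2 + (1/4)w + 5/14
p(w) = 67·L_0 + 7·L_1 + 11·L_2
  67·L_0(w) = (67/21)w^2 - 268/21
  7·L_1(w) = -(7/12)w^2 - (7/4)w + 35/6
  11·L_2(w) = (11/28)w^2 + (11/4)w + 55/14
Adding term by term: 3w^2 + w - 3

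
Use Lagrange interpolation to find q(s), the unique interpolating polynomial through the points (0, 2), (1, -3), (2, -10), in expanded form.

q(s) = -s^2 - 4s + 2

Build the Lagrange basis polynomials:
L_0(s) = (s - 1)(s - 2) / [2] = (1/2)s^2 - (3/2)s + 1
L_1(s) = s(s - 2) / [-1] = -s^2 + 2s
L_2(s) = s(s - 1) / [2] = (1/2)s^2 - (1/2)s
q(s) = 2·L_0 + (-3)·L_1 + (-10)·L_2
  2·L_0(s) = s^2 - 3s + 2
  (-3)·L_1(s) = 3s^2 - 6s
  (-10)·L_2(s) = -5s^2 + 5s
Adding term by term: -s^2 - 4s + 2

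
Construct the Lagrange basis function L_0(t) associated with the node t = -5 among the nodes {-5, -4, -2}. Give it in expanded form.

L_0(t) = (t + 4)(t + 2) / [(-1)·(-3)]
       = (t^2 + 6t + 8) / (3)

L_0(t) = (1/3)t^2 + 2t + 8/3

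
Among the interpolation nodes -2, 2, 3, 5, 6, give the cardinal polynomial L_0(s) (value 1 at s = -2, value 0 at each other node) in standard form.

L_0(s) = (s - 2)(s - 3)(s - 5)(s - 6) / [(-4)·(-5)·(-7)·(-8)]
       = (s^4 - 16s^3 + 91s^2 - 216s + 180) / (1120)

L_0(s) = (1/1120)s^4 - (1/70)s^3 + (13/160)s^2 - (27/140)s + 9/56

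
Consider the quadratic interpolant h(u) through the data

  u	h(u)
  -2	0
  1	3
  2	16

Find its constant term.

Build the Lagrange basis polynomials:
L_0(u) = (u - 1)(u - 2) / [12] = (1/12)u^2 - (1/4)u + 1/6
L_1(u) = (u + 2)(u - 2) / [-3] = -(1/3)u^2 + 4/3
L_2(u) = (u + 2)(u - 1) / [4] = (1/4)u^2 + (1/4)u - 1/2
h(u) = 0·L_0 + 3·L_1 + 16·L_2
Only the constant term is needed; take it from each L_i and combine:
0·(1/6) + 3·(4/3) + 16·(-1/2) = -4

-4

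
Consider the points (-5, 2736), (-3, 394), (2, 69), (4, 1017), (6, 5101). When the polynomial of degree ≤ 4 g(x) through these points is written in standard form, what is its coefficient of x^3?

-1

L_0(x) = (x + 3)(x - 2)(x - 4)(x - 6) / [1386] = (1/1386)x^4 - (1/154)x^3 + (4/693)x^2 + (2/33)x - 8/77
L_1(x) = (x + 5)(x - 2)(x - 4)(x - 6) / [-630] = -(1/630)x^4 + (1/90)x^3 + (8/315)x^2 - (86/315)x + 8/21
L_2(x) = (x + 5)(x + 3)(x - 4)(x - 6) / [280] = (1/280)x^4 - (1/140)x^3 - (41/280)x^2 + (3/20)x + 9/7
L_3(x) = (x + 5)(x + 3)(x - 2)(x - 6) / [-252] = -(1/252)x^4 + (37/252)x^2 + (2/21)x - 5/7
L_4(x) = (x + 5)(x + 3)(x - 2)(x - 4) / [792] = (1/792)x^4 + (1/396)x^3 - (25/792)x^2 - (13/396)x + 5/33
g(x) = 2736·L_0 + 394·L_1 + 69·L_2 + 1017·L_3 + 5101·L_4
Only the coefficient of x^3 is needed; take it from each L_i and combine:
2736·(-1/154) + 394·(1/90) + 69·(-1/140) + 1017·(0) + 5101·(1/396) = -1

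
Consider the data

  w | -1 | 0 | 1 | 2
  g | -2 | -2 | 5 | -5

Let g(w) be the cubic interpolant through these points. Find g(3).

L_0(3) = (3)·(2)·(1)/[(-1)·(-2)·(-3)] = -1
L_1(3) = (4)·(2)·(1)/[(1)·(-1)·(-2)] = 4
L_2(3) = (4)·(3)·(1)/[(2)·(1)·(-1)] = -6
L_3(3) = (4)·(3)·(2)/[(3)·(2)·(1)] = 4
Sum: (-2)·(-1) + (-2)·(4) + 5·(-6) + (-5)·(4) = -56

-56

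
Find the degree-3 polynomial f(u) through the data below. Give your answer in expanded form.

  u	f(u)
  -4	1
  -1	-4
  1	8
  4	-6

Newton's divided differences:
f[-4,-1] = (-4 - 1) / (-1 - (-4)) = -5/3
f[-1,1] = (8 - (-4)) / (1 - (-1)) = 6
f[1,4] = (-6 - 8) / (4 - 1) = -14/3
f[-4,-1,1] = (6 - (-5/3)) / (1 - (-4)) = 23/15
f[-1,1,4] = (-14/3 - 6) / (4 - (-1)) = -32/15
f[-4,-1,1,4] = (-32/15 - 23/15) / (4 - (-4)) = -11/24
f(u) = 1 + (-5/3)·(u + 4) + (23/15)·(u + 4)(u + 1) + (-11/24)·(u + 4)(u + 1)(u - 1)
Expanding: f(u) = -(11/24)u^3 - (3/10)u^2 + (155/24)u + 23/10

f(u) = -(11/24)u^3 - (3/10)u^2 + (155/24)u + 23/10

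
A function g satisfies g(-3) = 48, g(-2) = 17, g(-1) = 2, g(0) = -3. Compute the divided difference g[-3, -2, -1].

g[-3,-2] = (17 - 48) / (-2 - (-3)) = -31
g[-2,-1] = (2 - 17) / (-1 - (-2)) = -15
g[-3,-2,-1] = (-15 - (-31)) / (-1 - (-3)) = 8

8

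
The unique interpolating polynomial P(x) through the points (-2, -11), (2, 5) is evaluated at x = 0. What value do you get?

-3

L_0(0) = (-2)/[(-4)] = 1/2
L_1(0) = (2)/[(4)] = 1/2
Sum: (-11)·(1/2) + 5·(1/2) = -3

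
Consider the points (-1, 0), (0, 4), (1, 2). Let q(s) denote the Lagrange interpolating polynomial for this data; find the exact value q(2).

-6

Evaluate each Lagrange basis at s = 2:
L_0(2) = (2)·(1)/[(-1)·(-2)] = 1
L_1(2) = (3)·(1)/[(1)·(-1)] = -3
L_2(2) = (3)·(2)/[(2)·(1)] = 3
Sum: 0 + 4·(-3) + 2·(3) = -6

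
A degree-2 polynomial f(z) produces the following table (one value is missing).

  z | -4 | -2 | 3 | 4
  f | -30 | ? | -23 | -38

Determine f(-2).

The 3 known values determine f uniquely (degree ≤ 2).
Evaluate each Lagrange basis at z = -2:
L_0(-2) = (-5)·(-6)/[(-7)·(-8)] = 15/28
L_1(-2) = (2)·(-6)/[(7)·(-1)] = 12/7
L_2(-2) = (2)·(-5)/[(8)·(1)] = -5/4
Sum: (-30)·(15/28) + (-23)·(12/7) + (-38)·(-5/4) = -8

-8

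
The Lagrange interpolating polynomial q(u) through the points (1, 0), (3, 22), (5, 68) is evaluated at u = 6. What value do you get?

Evaluate each Lagrange basis at u = 6:
L_0(6) = (3)·(1)/[(-2)·(-4)] = 3/8
L_1(6) = (5)·(1)/[(2)·(-2)] = -5/4
L_2(6) = (5)·(3)/[(4)·(2)] = 15/8
Sum: 0 + 22·(-5/4) + 68·(15/8) = 100

100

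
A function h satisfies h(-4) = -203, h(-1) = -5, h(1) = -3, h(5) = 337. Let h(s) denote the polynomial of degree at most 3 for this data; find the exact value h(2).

Evaluate each Lagrange basis at s = 2:
L_0(2) = (3)·(1)·(-3)/[(-3)·(-5)·(-9)] = 1/15
L_1(2) = (6)·(1)·(-3)/[(3)·(-2)·(-6)] = -1/2
L_2(2) = (6)·(3)·(-3)/[(5)·(2)·(-4)] = 27/20
L_3(2) = (6)·(3)·(1)/[(9)·(6)·(4)] = 1/12
Sum: (-203)·(1/15) + (-5)·(-1/2) + (-3)·(27/20) + 337·(1/12) = 13

13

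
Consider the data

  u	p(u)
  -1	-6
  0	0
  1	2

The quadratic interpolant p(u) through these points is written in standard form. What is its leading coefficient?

The leading coefficient equals the top divided difference p[-1,0,1].
p[-1,0] = (0 - (-6)) / (0 - (-1)) = 6
p[0,1] = (2 - 0) / (1 - 0) = 2
p[-1,0,1] = (2 - 6) / (1 - (-1)) = -2

-2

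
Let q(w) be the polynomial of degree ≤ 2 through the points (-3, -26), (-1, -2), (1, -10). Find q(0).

Evaluate each Lagrange basis at w = 0:
L_0(0) = (1)·(-1)/[(-2)·(-4)] = -1/8
L_1(0) = (3)·(-1)/[(2)·(-2)] = 3/4
L_2(0) = (3)·(1)/[(4)·(2)] = 3/8
Sum: (-26)·(-1/8) + (-2)·(3/4) + (-10)·(3/8) = -2

-2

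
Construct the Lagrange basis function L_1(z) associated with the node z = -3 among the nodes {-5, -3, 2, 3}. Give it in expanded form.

L_1(z) = (1/60)z^3 - (19/60)z + 1/2

L_1(z) = (z + 5)(z - 2)(z - 3) / [(2)·(-5)·(-6)]
       = (z^3 - 19z + 30) / (60)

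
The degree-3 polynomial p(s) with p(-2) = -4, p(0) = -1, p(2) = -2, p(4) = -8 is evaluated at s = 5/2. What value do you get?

Using Newton's divided-difference form:
p[-2,0] = (-1 - (-4)) / (0 - (-2)) = 3/2
p[0,2] = (-2 - (-1)) / (2 - 0) = -1/2
p[2,4] = (-8 - (-2)) / (4 - 2) = -3
p[-2,0,2] = (-1/2 - 3/2) / (2 - (-2)) = -1/2
p[0,2,4] = (-3 - (-1/2)) / (4 - 0) = -5/8
p[-2,0,2,4] = (-5/8 - (-1/2)) / (4 - (-2)) = -1/48
p(5/2) = -4 + (3/2)·(9/2) + (-1/2)·(9/2)·(5/2) + (-1/48)·(9/2)·(5/2)·(1/2) = -383/128

-383/128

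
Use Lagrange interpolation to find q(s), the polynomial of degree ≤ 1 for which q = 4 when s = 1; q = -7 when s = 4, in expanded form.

Build the Lagrange basis polynomials:
L_0(s) = (s - 4) / [-3] = -(1/3)s + 4/3
L_1(s) = (s - 1) / [3] = (1/3)s - 1/3
q(s) = 4·L_0 + (-7)·L_1
  4·L_0(s) = -(4/3)s + 16/3
  (-7)·L_1(s) = -(7/3)s + 7/3
Adding term by term: -(11/3)s + 23/3

q(s) = -(11/3)s + 23/3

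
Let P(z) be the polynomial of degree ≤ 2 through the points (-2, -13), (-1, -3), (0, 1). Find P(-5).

Using Newton's divided-difference form:
P[-2,-1] = (-3 - (-13)) / (-1 - (-2)) = 10
P[-1,0] = (1 - (-3)) / (0 - (-1)) = 4
P[-2,-1,0] = (4 - 10) / (0 - (-2)) = -3
P(-5) = -13 + 10·(-3) + (-3)·(-3)·(-4) = -79

-79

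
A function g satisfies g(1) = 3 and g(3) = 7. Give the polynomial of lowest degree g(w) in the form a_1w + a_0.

g(w) = 2w + 1

Build the Lagrange basis polynomials:
L_0(w) = (w - 3) / [-2] = -(1/2)w + 3/2
L_1(w) = (w - 1) / [2] = (1/2)w - 1/2
g(w) = 3·L_0 + 7·L_1
  3·L_0(w) = -(3/2)w + 9/2
  7·L_1(w) = (7/2)w - 7/2
Adding term by term: 2w + 1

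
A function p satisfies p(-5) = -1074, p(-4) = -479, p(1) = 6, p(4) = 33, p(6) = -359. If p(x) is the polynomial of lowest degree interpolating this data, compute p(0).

Evaluate each Lagrange basis at x = 0:
L_0(0) = (4)·(-1)·(-4)·(-6)/[(-1)·(-6)·(-9)·(-11)] = -16/99
L_1(0) = (5)·(-1)·(-4)·(-6)/[(1)·(-5)·(-8)·(-10)] = 3/10
L_2(0) = (5)·(4)·(-4)·(-6)/[(6)·(5)·(-3)·(-5)] = 16/15
L_3(0) = (5)·(4)·(-1)·(-6)/[(9)·(8)·(3)·(-2)] = -5/18
L_4(0) = (5)·(4)·(-1)·(-4)/[(11)·(10)·(5)·(2)] = 4/55
Sum: (-1074)·(-16/99) + (-479)·(3/10) + 6·(16/15) + 33·(-5/18) + (-359)·(4/55) = 1

1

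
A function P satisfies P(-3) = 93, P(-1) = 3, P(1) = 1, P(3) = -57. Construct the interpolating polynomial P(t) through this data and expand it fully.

P(t) = -3t^3 + 2t^2 + 2t

Newton's divided differences:
P[-3,-1] = (3 - 93) / (-1 - (-3)) = -45
P[-1,1] = (1 - 3) / (1 - (-1)) = -1
P[1,3] = (-57 - 1) / (3 - 1) = -29
P[-3,-1,1] = (-1 - (-45)) / (1 - (-3)) = 11
P[-1,1,3] = (-29 - (-1)) / (3 - (-1)) = -7
P[-3,-1,1,3] = (-7 - 11) / (3 - (-3)) = -3
P(t) = 93 + (-45)·(t + 3) + 11·(t + 3)(t + 1) + (-3)·(t + 3)(t + 1)(t - 1)
Expanding: P(t) = -3t^3 + 2t^2 + 2t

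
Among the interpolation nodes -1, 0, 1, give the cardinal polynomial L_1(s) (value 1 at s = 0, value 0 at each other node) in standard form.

L_1(s) = (s + 1)(s - 1) / [(1)·(-1)]
       = (s^2 - 1) / (-1)

L_1(s) = -s^2 + 1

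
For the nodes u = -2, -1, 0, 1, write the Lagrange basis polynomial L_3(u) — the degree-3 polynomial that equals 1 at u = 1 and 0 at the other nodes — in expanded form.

L_3(u) = (1/6)u^3 + (1/2)u^2 + (1/3)u

L_3(u) = (u + 2)(u + 1)u / [(3)·(2)·(1)]
       = (u^3 + 3u^2 + 2u) / (6)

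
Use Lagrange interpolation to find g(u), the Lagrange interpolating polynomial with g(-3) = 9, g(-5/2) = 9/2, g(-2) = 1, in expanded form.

Build the Lagrange basis polynomials:
L_0(u) = (u + 5/2)(u + 2) / [1/2] = 2u^2 + 9u + 10
L_1(u) = (u + 3)(u + 2) / [-1/4] = -4u^2 - 20u - 24
L_2(u) = (u + 3)(u + 5/2) / [1/2] = 2u^2 + 11u + 15
g(u) = 9·L_0 + (9/2)·L_1 + 1·L_2
  9·L_0(u) = 18u^2 + 81u + 90
  (9/2)·L_1(u) = -18u^2 - 90u - 108
  1·L_2(u) = 2u^2 + 11u + 15
Adding term by term: 2u^2 + 2u - 3

g(u) = 2u^2 + 2u - 3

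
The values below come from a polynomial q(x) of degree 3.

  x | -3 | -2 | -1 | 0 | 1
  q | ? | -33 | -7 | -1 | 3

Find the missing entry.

The 4 known values determine q uniquely (degree ≤ 3).
L_0(-3) = (-2)·(-3)·(-4)/[(-1)·(-2)·(-3)] = 4
L_1(-3) = (-1)·(-3)·(-4)/[(1)·(-1)·(-2)] = -6
L_2(-3) = (-1)·(-2)·(-4)/[(2)·(1)·(-1)] = 4
L_3(-3) = (-1)·(-2)·(-3)/[(3)·(2)·(1)] = -1
Sum: (-33)·(4) + (-7)·(-6) + (-1)·(4) + 3·(-1) = -97

-97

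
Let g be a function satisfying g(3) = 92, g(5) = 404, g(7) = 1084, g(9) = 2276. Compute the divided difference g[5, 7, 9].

64

g[5,7] = (1084 - 404) / (7 - 5) = 340
g[7,9] = (2276 - 1084) / (9 - 7) = 596
g[5,7,9] = (596 - 340) / (9 - 5) = 64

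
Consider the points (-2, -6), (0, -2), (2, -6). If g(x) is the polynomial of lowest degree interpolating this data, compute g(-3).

-11

L_0(-3) = (-3)·(-5)/[(-2)·(-4)] = 15/8
L_1(-3) = (-1)·(-5)/[(2)·(-2)] = -5/4
L_2(-3) = (-1)·(-3)/[(4)·(2)] = 3/8
Sum: (-6)·(15/8) + (-2)·(-5/4) + (-6)·(3/8) = -11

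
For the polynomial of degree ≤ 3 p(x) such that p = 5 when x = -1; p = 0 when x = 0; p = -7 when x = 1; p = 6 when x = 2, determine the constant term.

0

Build the Lagrange basis polynomials:
L_0(x) = x(x - 1)(x - 2) / [-6] = -(1/6)x^3 + (1/2)x^2 - (1/3)x
L_1(x) = (x + 1)(x - 1)(x - 2) / [2] = (1/2)x^3 - x^2 - (1/2)x + 1
L_2(x) = (x + 1)x(x - 2) / [-2] = -(1/2)x^3 + (1/2)x^2 + x
L_3(x) = (x + 1)x(x - 1) / [6] = (1/6)x^3 - (1/6)x
p(x) = 5·L_0 + 0·L_1 + (-7)·L_2 + 6·L_3
Only the constant term is needed; take it from each L_i and combine:
5·(0) + 0·(1) + (-7)·(0) + 6·(0) = 0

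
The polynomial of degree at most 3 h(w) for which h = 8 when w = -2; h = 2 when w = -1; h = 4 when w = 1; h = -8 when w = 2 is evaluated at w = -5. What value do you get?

174

Using Newton's divided-difference form:
h[-2,-1] = (2 - 8) / (-1 - (-2)) = -6
h[-1,1] = (4 - 2) / (1 - (-1)) = 1
h[1,2] = (-8 - 4) / (2 - 1) = -12
h[-2,-1,1] = (1 - (-6)) / (1 - (-2)) = 7/3
h[-1,1,2] = (-12 - 1) / (2 - (-1)) = -13/3
h[-2,-1,1,2] = (-13/3 - 7/3) / (2 - (-2)) = -5/3
h(-5) = 8 + (-6)·(-3) + (7/3)·(-3)·(-4) + (-5/3)·(-3)·(-4)·(-6) = 174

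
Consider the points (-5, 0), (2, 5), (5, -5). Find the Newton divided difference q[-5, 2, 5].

q[-5,2] = (5 - 0) / (2 - (-5)) = 5/7
q[2,5] = (-5 - 5) / (5 - 2) = -10/3
q[-5,2,5] = (-10/3 - 5/7) / (5 - (-5)) = -17/42

-17/42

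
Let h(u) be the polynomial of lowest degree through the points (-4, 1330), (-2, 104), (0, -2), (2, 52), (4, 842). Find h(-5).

Using Newton's divided-difference form:
h[-4,-2] = (104 - 1330) / (-2 - (-4)) = -613
h[-2,0] = (-2 - 104) / (0 - (-2)) = -53
h[0,2] = (52 - (-2)) / (2 - 0) = 27
h[2,4] = (842 - 52) / (4 - 2) = 395
h[-4,-2,0] = (-53 - (-613)) / (0 - (-4)) = 140
h[-2,0,2] = (27 - (-53)) / (2 - (-2)) = 20
h[0,2,4] = (395 - 27) / (4 - 0) = 92
h[-4,-2,0,2] = (20 - 140) / (2 - (-4)) = -20
h[-2,0,2,4] = (92 - 20) / (4 - (-2)) = 12
h[-4,-2,0,2,4] = (12 - (-20)) / (4 - (-4)) = 4
h(-5) = 1330 + (-613)·(-1) + 140·(-1)·(-3) + (-20)·(-1)·(-3)·(-5) + 4·(-1)·(-3)·(-5)·(-7) = 3083

3083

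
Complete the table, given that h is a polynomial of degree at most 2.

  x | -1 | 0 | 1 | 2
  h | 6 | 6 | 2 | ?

-6

The 3 known values determine h uniquely (degree ≤ 2).
Evaluate each Lagrange basis at x = 2:
L_0(2) = (2)·(1)/[(-1)·(-2)] = 1
L_1(2) = (3)·(1)/[(1)·(-1)] = -3
L_2(2) = (3)·(2)/[(2)·(1)] = 3
Sum: 6·(1) + 6·(-3) + 2·(3) = -6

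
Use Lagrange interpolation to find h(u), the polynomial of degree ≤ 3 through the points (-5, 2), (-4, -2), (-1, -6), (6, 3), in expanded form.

Build the Lagrange basis polynomials:
L_0(u) = (u + 4)(u + 1)(u - 6) / [-44] = -(1/44)u^3 + (1/44)u^2 + (13/22)u + 6/11
L_1(u) = (u + 5)(u + 1)(u - 6) / [30] = (1/30)u^3 - (31/30)u - 1
L_2(u) = (u + 5)(u + 4)(u - 6) / [-84] = -(1/84)u^3 - (1/28)u^2 + (17/42)u + 10/7
L_3(u) = (u + 5)(u + 4)(u + 1) / [770] = (1/770)u^3 + (1/77)u^2 + (29/770)u + 2/77
h(u) = 2·L_0 + (-2)·L_1 + (-6)·L_2 + 3·L_3
  2·L_0(u) = -(1/22)u^3 + (1/22)u^2 + (13/11)u + 12/11
  (-2)·L_1(u) = -(1/15)u^3 + (31/15)u + 2
  (-6)·L_2(u) = (1/14)u^3 + (3/14)u^2 - (17/7)u - 60/7
  3·L_3(u) = (3/770)u^3 + (3/77)u^2 + (87/770)u + 6/77
Adding term by term: -(17/462)u^3 + (23/77)u^2 + (431/462)u - 416/77

h(u) = -(17/462)u^3 + (23/77)u^2 + (431/462)u - 416/77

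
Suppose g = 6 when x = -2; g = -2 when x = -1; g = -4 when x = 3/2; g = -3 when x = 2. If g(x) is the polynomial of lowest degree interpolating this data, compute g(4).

Evaluate each Lagrange basis at x = 4:
L_0(4) = (5)·(5/2)·(2)/[(-1)·(-7/2)·(-4)] = -25/14
L_1(4) = (6)·(5/2)·(2)/[(1)·(-5/2)·(-3)] = 4
L_2(4) = (6)·(5)·(2)/[(7/2)·(5/2)·(-1/2)] = -96/7
L_3(4) = (6)·(5)·(5/2)/[(4)·(3)·(1/2)] = 25/2
Sum: 6·(-25/14) + (-2)·(4) + (-4)·(-96/7) + (-3)·(25/2) = -19/14

-19/14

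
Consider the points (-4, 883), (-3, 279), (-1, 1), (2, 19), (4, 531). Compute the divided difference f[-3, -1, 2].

f[-3,-1] = (1 - 279) / (-1 - (-3)) = -139
f[-1,2] = (19 - 1) / (2 - (-1)) = 6
f[-3,-1,2] = (6 - (-139)) / (2 - (-3)) = 29

29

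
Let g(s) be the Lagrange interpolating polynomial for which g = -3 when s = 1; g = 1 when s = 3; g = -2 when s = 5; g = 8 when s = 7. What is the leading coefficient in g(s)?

5/12

The leading coefficient equals the top divided difference g[1,3,5,7].
g[1,3] = (1 - (-3)) / (3 - 1) = 2
g[3,5] = (-2 - 1) / (5 - 3) = -3/2
g[5,7] = (8 - (-2)) / (7 - 5) = 5
g[1,3,5] = (-3/2 - 2) / (5 - 1) = -7/8
g[3,5,7] = (5 - (-3/2)) / (7 - 3) = 13/8
g[1,3,5,7] = (13/8 - (-7/8)) / (7 - 1) = 5/12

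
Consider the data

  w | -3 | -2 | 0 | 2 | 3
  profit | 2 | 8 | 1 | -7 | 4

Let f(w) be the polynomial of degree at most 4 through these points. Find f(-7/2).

Using Newton's divided-difference form:
f[-3,-2] = (8 - 2) / (-2 - (-3)) = 6
f[-2,0] = (1 - 8) / (0 - (-2)) = -7/2
f[0,2] = (-7 - 1) / (2 - 0) = -4
f[2,3] = (4 - (-7)) / (3 - 2) = 11
f[-3,-2,0] = (-7/2 - 6) / (0 - (-3)) = -19/6
f[-2,0,2] = (-4 - (-7/2)) / (2 - (-2)) = -1/8
f[0,2,3] = (11 - (-4)) / (3 - 0) = 5
f[-3,-2,0,2] = (-1/8 - (-19/6)) / (2 - (-3)) = 73/120
f[-2,0,2,3] = (5 - (-1/8)) / (3 - (-2)) = 41/40
f[-3,-2,0,2,3] = (41/40 - 73/120) / (3 - (-3)) = 5/72
f(-7/2) = 2 + 6·(-1/2) + (-19/6)·(-1/2)·(-3/2) + (73/120)·(-1/2)·(-3/2)·(-7/2) + (5/72)·(-1/2)·(-3/2)·(-7/2)·(-11/2) = -7621/1920

-7621/1920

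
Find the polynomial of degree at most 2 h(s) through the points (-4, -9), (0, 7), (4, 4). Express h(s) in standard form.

Build the Lagrange basis polynomials:
L_0(s) = s(s - 4) / [32] = (1/32)s^2 - (1/8)s
L_1(s) = (s + 4)(s - 4) / [-16] = -(1/16)s^2 + 1
L_2(s) = (s + 4)s / [32] = (1/32)s^2 + (1/8)s
h(s) = (-9)·L_0 + 7·L_1 + 4·L_2
  (-9)·L_0(s) = -(9/32)s^2 + (9/8)s
  7·L_1(s) = -(7/16)s^2 + 7
  4·L_2(s) = (1/8)s^2 + (1/2)s
Adding term by term: -(19/32)s^2 + (13/8)s + 7

h(s) = -(19/32)s^2 + (13/8)s + 7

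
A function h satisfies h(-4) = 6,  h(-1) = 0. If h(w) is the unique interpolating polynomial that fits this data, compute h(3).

Evaluate each Lagrange basis at w = 3:
L_0(3) = (4)/[(-3)] = -4/3
L_1(3) = (7)/[(3)] = 7/3
Sum: 6·(-4/3) + 0 = -8

-8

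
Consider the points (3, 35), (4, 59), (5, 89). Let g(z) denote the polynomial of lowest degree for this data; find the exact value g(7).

167

Evaluate each Lagrange basis at z = 7:
L_0(7) = (3)·(2)/[(-1)·(-2)] = 3
L_1(7) = (4)·(2)/[(1)·(-1)] = -8
L_2(7) = (4)·(3)/[(2)·(1)] = 6
Sum: 35·(3) + 59·(-8) + 89·(6) = 167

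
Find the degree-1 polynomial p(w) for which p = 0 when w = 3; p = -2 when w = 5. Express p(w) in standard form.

L_0(w) = (w - 5) / [-2] = -(1/2)w + 5/2
L_1(w) = (w - 3) / [2] = (1/2)w - 3/2
p(w) = 0·L_0 + (-2)·L_1
  0·L_0(w) = 0
  (-2)·L_1(w) = -w + 3
Adding term by term: -w + 3

p(w) = -w + 3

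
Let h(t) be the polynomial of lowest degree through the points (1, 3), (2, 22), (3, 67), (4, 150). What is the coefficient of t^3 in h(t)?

The leading coefficient equals the top divided difference h[1,2,3,4].
h[1,2] = (22 - 3) / (2 - 1) = 19
h[2,3] = (67 - 22) / (3 - 2) = 45
h[3,4] = (150 - 67) / (4 - 3) = 83
h[1,2,3] = (45 - 19) / (3 - 1) = 13
h[2,3,4] = (83 - 45) / (4 - 2) = 19
h[1,2,3,4] = (19 - 13) / (4 - 1) = 2

2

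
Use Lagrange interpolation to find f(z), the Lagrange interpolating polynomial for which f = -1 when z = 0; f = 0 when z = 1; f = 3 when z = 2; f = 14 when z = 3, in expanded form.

f(z) = z^3 - 2z^2 + 2z - 1

Build the Lagrange basis polynomials:
L_0(z) = (z - 1)(z - 2)(z - 3) / [-6] = -(1/6)z^3 + z^2 - (11/6)z + 1
L_1(z) = z(z - 2)(z - 3) / [2] = (1/2)z^3 - (5/2)z^2 + 3z
L_2(z) = z(z - 1)(z - 3) / [-2] = -(1/2)z^3 + 2z^2 - (3/2)z
L_3(z) = z(z - 1)(z - 2) / [6] = (1/6)z^3 - (1/2)z^2 + (1/3)z
f(z) = (-1)·L_0 + 0·L_1 + 3·L_2 + 14·L_3
  (-1)·L_0(z) = (1/6)z^3 - z^2 + (11/6)z - 1
  0·L_1(z) = 0
  3·L_2(z) = -(3/2)z^3 + 6z^2 - (9/2)z
  14·L_3(z) = (7/3)z^3 - 7z^2 + (14/3)z
Adding term by term: z^3 - 2z^2 + 2z - 1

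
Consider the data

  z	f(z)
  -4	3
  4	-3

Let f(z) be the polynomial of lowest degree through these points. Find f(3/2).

Evaluate each Lagrange basis at z = 3/2:
L_0(3/2) = (-5/2)/[(-8)] = 5/16
L_1(3/2) = (11/2)/[(8)] = 11/16
Sum: 3·(5/16) + (-3)·(11/16) = -9/8

-9/8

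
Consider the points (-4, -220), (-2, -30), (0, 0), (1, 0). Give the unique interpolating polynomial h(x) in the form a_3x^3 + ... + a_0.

h(x) = 3x^3 - 2x^2 - x

Build the Lagrange basis polynomials:
L_0(x) = (x + 2)x(x - 1) / [-40] = -(1/40)x^3 - (1/40)x^2 + (1/20)x
L_1(x) = (x + 4)x(x - 1) / [12] = (1/12)x^3 + (1/4)x^2 - (1/3)x
L_2(x) = (x + 4)(x + 2)(x - 1) / [-8] = -(1/8)x^3 - (5/8)x^2 - (1/4)x + 1
L_3(x) = (x + 4)(x + 2)x / [15] = (1/15)x^3 + (2/5)x^2 + (8/15)x
h(x) = (-220)·L_0 + (-30)·L_1 + 0·L_2 + 0·L_3
  (-220)·L_0(x) = (11/2)x^3 + (11/2)x^2 - 11x
  (-30)·L_1(x) = -(5/2)x^3 - (15/2)x^2 + 10x
  0·L_2(x) = 0
  0·L_3(x) = 0
Adding term by term: 3x^3 - 2x^2 - x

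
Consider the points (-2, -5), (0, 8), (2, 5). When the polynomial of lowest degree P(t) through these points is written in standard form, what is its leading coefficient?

The leading coefficient equals the top divided difference P[-2,0,2].
P[-2,0] = (8 - (-5)) / (0 - (-2)) = 13/2
P[0,2] = (5 - 8) / (2 - 0) = -3/2
P[-2,0,2] = (-3/2 - 13/2) / (2 - (-2)) = -2

-2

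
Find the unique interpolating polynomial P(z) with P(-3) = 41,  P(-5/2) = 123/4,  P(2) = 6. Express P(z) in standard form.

P(z) = 3z^2 - 4z + 2

Newton's divided differences:
P[-3,-5/2] = (123/4 - 41) / (-5/2 - (-3)) = -41/2
P[-5/2,2] = (6 - 123/4) / (2 - (-5/2)) = -11/2
P[-3,-5/2,2] = (-11/2 - (-41/2)) / (2 - (-3)) = 3
P(z) = 41 + (-41/2)·(z + 3) + 3·(z + 3)(z + 5/2)
Expanding: P(z) = 3z^2 - 4z + 2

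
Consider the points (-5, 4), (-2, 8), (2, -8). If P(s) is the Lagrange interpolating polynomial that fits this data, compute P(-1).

44/7

L_0(-1) = (1)·(-3)/[(-3)·(-7)] = -1/7
L_1(-1) = (4)·(-3)/[(3)·(-4)] = 1
L_2(-1) = (4)·(1)/[(7)·(4)] = 1/7
Sum: 4·(-1/7) + 8·(1) + (-8)·(1/7) = 44/7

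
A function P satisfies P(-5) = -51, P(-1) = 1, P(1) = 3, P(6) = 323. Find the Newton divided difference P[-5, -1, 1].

-2

P[-5,-1] = (1 - (-51)) / (-1 - (-5)) = 13
P[-1,1] = (3 - 1) / (1 - (-1)) = 1
P[-5,-1,1] = (1 - 13) / (1 - (-5)) = -2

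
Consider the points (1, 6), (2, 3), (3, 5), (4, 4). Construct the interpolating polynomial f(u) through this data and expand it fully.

f(u) = -(4/3)u^3 + (21/2)u^2 - (151/6)u + 22

Newton's divided differences:
f[1,2] = (3 - 6) / (2 - 1) = -3
f[2,3] = (5 - 3) / (3 - 2) = 2
f[3,4] = (4 - 5) / (4 - 3) = -1
f[1,2,3] = (2 - (-3)) / (3 - 1) = 5/2
f[2,3,4] = (-1 - 2) / (4 - 2) = -3/2
f[1,2,3,4] = (-3/2 - 5/2) / (4 - 1) = -4/3
f(u) = 6 + (-3)·(u - 1) + (5/2)·(u - 1)(u - 2) + (-4/3)·(u - 1)(u - 2)(u - 3)
Expanding: f(u) = -(4/3)u^3 + (21/2)u^2 - (151/6)u + 22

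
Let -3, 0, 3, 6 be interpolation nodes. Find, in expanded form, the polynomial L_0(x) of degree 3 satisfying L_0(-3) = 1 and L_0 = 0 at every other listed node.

L_0(x) = x(x - 3)(x - 6) / [(-3)·(-6)·(-9)]
       = (x^3 - 9x^2 + 18x) / (-162)

L_0(x) = -(1/162)x^3 + (1/18)x^2 - (1/9)x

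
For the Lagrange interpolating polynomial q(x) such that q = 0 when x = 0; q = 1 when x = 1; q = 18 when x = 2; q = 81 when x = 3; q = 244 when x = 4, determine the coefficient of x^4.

The leading coefficient equals the top divided difference q[0,1,2,3,4].
q[0,1] = (1 - 0) / (1 - 0) = 1
q[1,2] = (18 - 1) / (2 - 1) = 17
q[2,3] = (81 - 18) / (3 - 2) = 63
q[3,4] = (244 - 81) / (4 - 3) = 163
q[0,1,2] = (17 - 1) / (2 - 0) = 8
q[1,2,3] = (63 - 17) / (3 - 1) = 23
q[2,3,4] = (163 - 63) / (4 - 2) = 50
q[0,1,2,3] = (23 - 8) / (3 - 0) = 5
q[1,2,3,4] = (50 - 23) / (4 - 1) = 9
q[0,1,2,3,4] = (9 - 5) / (4 - 0) = 1

1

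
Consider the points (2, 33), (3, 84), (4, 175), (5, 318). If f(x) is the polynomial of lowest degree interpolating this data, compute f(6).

525

Using Newton's divided-difference form:
f[2,3] = (84 - 33) / (3 - 2) = 51
f[3,4] = (175 - 84) / (4 - 3) = 91
f[4,5] = (318 - 175) / (5 - 4) = 143
f[2,3,4] = (91 - 51) / (4 - 2) = 20
f[3,4,5] = (143 - 91) / (5 - 3) = 26
f[2,3,4,5] = (26 - 20) / (5 - 2) = 2
f(6) = 33 + 51·(4) + 20·(4)·(3) + 2·(4)·(3)·(2) = 525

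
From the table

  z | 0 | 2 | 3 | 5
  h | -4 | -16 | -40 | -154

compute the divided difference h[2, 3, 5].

h[2,3] = (-40 - (-16)) / (3 - 2) = -24
h[3,5] = (-154 - (-40)) / (5 - 3) = -57
h[2,3,5] = (-57 - (-24)) / (5 - 2) = -11

-11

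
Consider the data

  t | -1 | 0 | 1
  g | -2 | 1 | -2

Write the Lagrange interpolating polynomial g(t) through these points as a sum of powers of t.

Build the Lagrange basis polynomials:
L_0(t) = t(t - 1) / [2] = (1/2)t^2 - (1/2)t
L_1(t) = (t + 1)(t - 1) / [-1] = -t^2 + 1
L_2(t) = (t + 1)t / [2] = (1/2)t^2 + (1/2)t
g(t) = (-2)·L_0 + 1·L_1 + (-2)·L_2
  (-2)·L_0(t) = -t^2 + t
  1·L_1(t) = -t^2 + 1
  (-2)·L_2(t) = -t^2 - t
Adding term by term: -3t^2 + 1

g(t) = -3t^2 + 1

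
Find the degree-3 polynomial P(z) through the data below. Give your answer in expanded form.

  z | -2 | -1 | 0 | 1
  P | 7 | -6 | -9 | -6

P(z) = -(2/3)z^3 + 3z^2 + (2/3)z - 9

Newton's divided differences:
P[-2,-1] = (-6 - 7) / (-1 - (-2)) = -13
P[-1,0] = (-9 - (-6)) / (0 - (-1)) = -3
P[0,1] = (-6 - (-9)) / (1 - 0) = 3
P[-2,-1,0] = (-3 - (-13)) / (0 - (-2)) = 5
P[-1,0,1] = (3 - (-3)) / (1 - (-1)) = 3
P[-2,-1,0,1] = (3 - 5) / (1 - (-2)) = -2/3
P(z) = 7 + (-13)·(z + 2) + 5·(z + 2)(z + 1) + (-2/3)·(z + 2)(z + 1)z
Expanding: P(z) = -(2/3)z^3 + 3z^2 + (2/3)z - 9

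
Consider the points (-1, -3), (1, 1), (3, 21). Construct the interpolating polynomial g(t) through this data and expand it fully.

L_0(t) = (t - 1)(t - 3) / [8] = (1/8)t^2 - (1/2)t + 3/8
L_1(t) = (t + 1)(t - 3) / [-4] = -(1/4)t^2 + (1/2)t + 3/4
L_2(t) = (t + 1)(t - 1) / [8] = (1/8)t^2 - 1/8
g(t) = (-3)·L_0 + 1·L_1 + 21·L_2
  (-3)·L_0(t) = -(3/8)t^2 + (3/2)t - 9/8
  1·L_1(t) = -(1/4)t^2 + (1/2)t + 3/4
  21·L_2(t) = (21/8)t^2 - 21/8
Adding term by term: 2t^2 + 2t - 3

g(t) = 2t^2 + 2t - 3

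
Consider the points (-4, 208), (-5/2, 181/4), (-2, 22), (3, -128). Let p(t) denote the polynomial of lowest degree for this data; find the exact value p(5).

Using Newton's divided-difference form:
p[-4,-5/2] = (181/4 - 208) / (-5/2 - (-4)) = -217/2
p[-5/2,-2] = (22 - 181/4) / (-2 - (-5/2)) = -93/2
p[-2,3] = (-128 - 22) / (3 - (-2)) = -30
p[-4,-5/2,-2] = (-93/2 - (-217/2)) / (-2 - (-4)) = 31
p[-5/2,-2,3] = (-30 - (-93/2)) / (3 - (-5/2)) = 3
p[-4,-5/2,-2,3] = (3 - 31) / (3 - (-4)) = -4
p(5) = 208 + (-217/2)·(9) + 31·(9)·(15/2) + (-4)·(9)·(15/2)·(7) = -566

-566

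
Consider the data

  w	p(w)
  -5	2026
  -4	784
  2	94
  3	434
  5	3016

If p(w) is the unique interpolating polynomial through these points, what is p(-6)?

4358

Using Newton's divided-difference form:
p[-5,-4] = (784 - 2026) / (-4 - (-5)) = -1242
p[-4,2] = (94 - 784) / (2 - (-4)) = -115
p[2,3] = (434 - 94) / (3 - 2) = 340
p[3,5] = (3016 - 434) / (5 - 3) = 1291
p[-5,-4,2] = (-115 - (-1242)) / (2 - (-5)) = 161
p[-4,2,3] = (340 - (-115)) / (3 - (-4)) = 65
p[2,3,5] = (1291 - 340) / (5 - 2) = 317
p[-5,-4,2,3] = (65 - 161) / (3 - (-5)) = -12
p[-4,2,3,5] = (317 - 65) / (5 - (-4)) = 28
p[-5,-4,2,3,5] = (28 - (-12)) / (5 - (-5)) = 4
p(-6) = 2026 + (-1242)·(-1) + 161·(-1)·(-2) + (-12)·(-1)·(-2)·(-8) + 4·(-1)·(-2)·(-8)·(-9) = 4358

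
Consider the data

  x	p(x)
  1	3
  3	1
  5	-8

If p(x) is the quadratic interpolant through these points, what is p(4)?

Evaluate each Lagrange basis at x = 4:
L_0(4) = (1)·(-1)/[(-2)·(-4)] = -1/8
L_1(4) = (3)·(-1)/[(2)·(-2)] = 3/4
L_2(4) = (3)·(1)/[(4)·(2)] = 3/8
Sum: 3·(-1/8) + 1·(3/4) + (-8)·(3/8) = -21/8

-21/8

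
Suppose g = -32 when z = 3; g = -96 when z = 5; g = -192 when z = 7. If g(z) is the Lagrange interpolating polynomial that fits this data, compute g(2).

-12

Evaluate each Lagrange basis at z = 2:
L_0(2) = (-3)·(-5)/[(-2)·(-4)] = 15/8
L_1(2) = (-1)·(-5)/[(2)·(-2)] = -5/4
L_2(2) = (-1)·(-3)/[(4)·(2)] = 3/8
Sum: (-32)·(15/8) + (-96)·(-5/4) + (-192)·(3/8) = -12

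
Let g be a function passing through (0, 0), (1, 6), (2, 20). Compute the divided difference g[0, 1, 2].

g[0,1] = (6 - 0) / (1 - 0) = 6
g[1,2] = (20 - 6) / (2 - 1) = 14
g[0,1,2] = (14 - 6) / (2 - 0) = 4

4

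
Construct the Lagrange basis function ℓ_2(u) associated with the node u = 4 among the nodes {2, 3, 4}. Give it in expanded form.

ℓ_2(u) = (u - 2)(u - 3) / [(2)·(1)]
       = (u^2 - 5u + 6) / (2)

ℓ_2(u) = (1/2)u^2 - (5/2)u + 3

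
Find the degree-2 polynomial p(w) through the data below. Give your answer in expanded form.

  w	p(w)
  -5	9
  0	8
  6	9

Build the Lagrange basis polynomials:
L_0(w) = w(w - 6) / [55] = (1/55)w^2 - (6/55)w
L_1(w) = (w + 5)(w - 6) / [-30] = -(1/30)w^2 + (1/30)w + 1
L_2(w) = (w + 5)w / [66] = (1/66)w^2 + (5/66)w
p(w) = 9·L_0 + 8·L_1 + 9·L_2
  9·L_0(w) = (9/55)w^2 - (54/55)w
  8·L_1(w) = -(4/15)w^2 + (4/15)w + 8
  9·L_2(w) = (3/22)w^2 + (15/22)w
Adding term by term: (1/30)w^2 - (1/30)w + 8

p(w) = (1/30)w^2 - (1/30)w + 8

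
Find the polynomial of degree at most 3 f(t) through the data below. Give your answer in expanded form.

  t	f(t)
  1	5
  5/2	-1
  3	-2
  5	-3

f(t) = -(1/10)t^3 + (33/20)t^2 - (44/5)t + 49/4

Build the Lagrange basis polynomials:
L_0(t) = (t - 5/2)(t - 3)(t - 5) / [-12] = -(1/12)t^3 + (7/8)t^2 - (35/12)t + 25/8
L_1(t) = (t - 1)(t - 3)(t - 5) / [15/8] = (8/15)t^3 - (24/5)t^2 + (184/15)t - 8
L_2(t) = (t - 1)(t - 5/2)(t - 5) / [-2] = -(1/2)t^3 + (17/4)t^2 - 10t + 25/4
L_3(t) = (t - 1)(t - 5/2)(t - 3) / [20] = (1/20)t^3 - (13/40)t^2 + (13/20)t - 3/8
f(t) = 5·L_0 + (-1)·L_1 + (-2)·L_2 + (-3)·L_3
  5·L_0(t) = -(5/12)t^3 + (35/8)t^2 - (175/12)t + 125/8
  (-1)·L_1(t) = -(8/15)t^3 + (24/5)t^2 - (184/15)t + 8
  (-2)·L_2(t) = t^3 - (17/2)t^2 + 20t - 25/2
  (-3)·L_3(t) = -(3/20)t^3 + (39/40)t^2 - (39/20)t + 9/8
Adding term by term: -(1/10)t^3 + (33/20)t^2 - (44/5)t + 49/4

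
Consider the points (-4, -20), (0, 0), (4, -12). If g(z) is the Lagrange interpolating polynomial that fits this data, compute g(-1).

-2

Evaluate each Lagrange basis at z = -1:
L_0(-1) = (-1)·(-5)/[(-4)·(-8)] = 5/32
L_1(-1) = (3)·(-5)/[(4)·(-4)] = 15/16
L_2(-1) = (3)·(-1)/[(8)·(4)] = -3/32
Sum: (-20)·(5/32) + 0 + (-12)·(-3/32) = -2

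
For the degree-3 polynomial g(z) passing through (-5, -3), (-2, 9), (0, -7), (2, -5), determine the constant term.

-7

L_0(z) = (z + 2)z(z - 2) / [-105] = -(1/105)z^3 + (4/105)z
L_1(z) = (z + 5)z(z - 2) / [24] = (1/24)z^3 + (1/8)z^2 - (5/12)z
L_2(z) = (z + 5)(z + 2)(z - 2) / [-20] = -(1/20)z^3 - (1/4)z^2 + (1/5)z + 1
L_3(z) = (z + 5)(z + 2)z / [56] = (1/56)z^3 + (1/8)z^2 + (5/28)z
g(z) = (-3)·L_0 + 9·L_1 + (-7)·L_2 + (-5)·L_3
Only the constant term is needed; take it from each L_i and combine:
(-3)·(0) + 9·(0) + (-7)·(1) + (-5)·(0) = -7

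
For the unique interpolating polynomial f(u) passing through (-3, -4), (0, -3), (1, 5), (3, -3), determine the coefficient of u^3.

-71/72

The leading coefficient equals the top divided difference f[-3,0,1,3].
f[-3,0] = (-3 - (-4)) / (0 - (-3)) = 1/3
f[0,1] = (5 - (-3)) / (1 - 0) = 8
f[1,3] = (-3 - 5) / (3 - 1) = -4
f[-3,0,1] = (8 - 1/3) / (1 - (-3)) = 23/12
f[0,1,3] = (-4 - 8) / (3 - 0) = -4
f[-3,0,1,3] = (-4 - 23/12) / (3 - (-3)) = -71/72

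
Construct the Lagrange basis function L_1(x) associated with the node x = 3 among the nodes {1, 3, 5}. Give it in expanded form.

L_1(x) = (x - 1)(x - 5) / [(2)·(-2)]
       = (x^2 - 6x + 5) / (-4)

L_1(x) = -(1/4)x^2 + (3/2)x - 5/4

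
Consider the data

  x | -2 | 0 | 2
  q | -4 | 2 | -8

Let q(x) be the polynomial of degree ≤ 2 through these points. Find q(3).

L_0(3) = (3)·(1)/[(-2)·(-4)] = 3/8
L_1(3) = (5)·(1)/[(2)·(-2)] = -5/4
L_2(3) = (5)·(3)/[(4)·(2)] = 15/8
Sum: (-4)·(3/8) + 2·(-5/4) + (-8)·(15/8) = -19

-19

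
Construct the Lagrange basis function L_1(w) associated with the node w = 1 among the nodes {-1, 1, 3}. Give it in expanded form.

L_1(w) = (w + 1)(w - 3) / [(2)·(-2)]
       = (w^2 - 2w - 3) / (-4)

L_1(w) = -(1/4)w^2 + (1/2)w + 3/4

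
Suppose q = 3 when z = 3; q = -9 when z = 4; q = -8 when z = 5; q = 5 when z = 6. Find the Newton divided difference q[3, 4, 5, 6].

-1/6

q[3,4] = (-9 - 3) / (4 - 3) = -12
q[4,5] = (-8 - (-9)) / (5 - 4) = 1
q[5,6] = (5 - (-8)) / (6 - 5) = 13
q[3,4,5] = (1 - (-12)) / (5 - 3) = 13/2
q[4,5,6] = (13 - 1) / (6 - 4) = 6
q[3,4,5,6] = (6 - 13/2) / (6 - 3) = -1/6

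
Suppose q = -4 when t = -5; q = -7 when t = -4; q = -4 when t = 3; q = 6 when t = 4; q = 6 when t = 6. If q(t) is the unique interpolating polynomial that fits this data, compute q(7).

-1669/105

Evaluate each Lagrange basis at t = 7:
L_0(7) = (11)·(4)·(3)·(1)/[(-1)·(-8)·(-9)·(-11)] = 1/6
L_1(7) = (12)·(4)·(3)·(1)/[(1)·(-7)·(-8)·(-10)] = -9/35
L_2(7) = (12)·(11)·(3)·(1)/[(8)·(7)·(-1)·(-3)] = 33/14
L_3(7) = (12)·(11)·(4)·(1)/[(9)·(8)·(1)·(-2)] = -11/3
L_4(7) = (12)·(11)·(4)·(3)/[(11)·(10)·(3)·(2)] = 12/5
Sum: (-4)·(1/6) + (-7)·(-9/35) + (-4)·(33/14) + 6·(-11/3) + 6·(12/5) = -1669/105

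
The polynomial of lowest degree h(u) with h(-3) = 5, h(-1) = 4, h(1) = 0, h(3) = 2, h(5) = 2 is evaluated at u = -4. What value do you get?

-395/128

Using Newton's divided-difference form:
h[-3,-1] = (4 - 5) / (-1 - (-3)) = -1/2
h[-1,1] = (0 - 4) / (1 - (-1)) = -2
h[1,3] = (2 - 0) / (3 - 1) = 1
h[3,5] = (2 - 2) / (5 - 3) = 0
h[-3,-1,1] = (-2 - (-1/2)) / (1 - (-3)) = -3/8
h[-1,1,3] = (1 - (-2)) / (3 - (-1)) = 3/4
h[1,3,5] = (0 - 1) / (5 - 1) = -1/4
h[-3,-1,1,3] = (3/4 - (-3/8)) / (3 - (-3)) = 3/16
h[-1,1,3,5] = (-1/4 - 3/4) / (5 - (-1)) = -1/6
h[-3,-1,1,3,5] = (-1/6 - 3/16) / (5 - (-3)) = -17/384
h(-4) = 5 + (-1/2)·(-1) + (-3/8)·(-1)·(-3) + (3/16)·(-1)·(-3)·(-5) + (-17/384)·(-1)·(-3)·(-5)·(-7) = -395/128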